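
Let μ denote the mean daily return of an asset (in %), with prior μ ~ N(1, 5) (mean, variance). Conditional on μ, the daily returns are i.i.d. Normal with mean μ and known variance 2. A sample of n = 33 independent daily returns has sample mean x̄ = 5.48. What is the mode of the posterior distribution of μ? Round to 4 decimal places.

n = 33, x̄ = 5.48.
For a Normal prior and Normal likelihood with known variance, the posterior is Normal; its mode equals its mean, the precision-weighted average.
Prior precision 1/σ₀² = 1/5 = 0.2; data precision n/σ² = 33/2 = 16.5.
μ̂ = (0.2·1 + 16.5·5.48) / (0.2 + 16.5) = 90.62/16.7 = 4531/835 ≈ 5.4263.

μ̂_MAP = 5.4263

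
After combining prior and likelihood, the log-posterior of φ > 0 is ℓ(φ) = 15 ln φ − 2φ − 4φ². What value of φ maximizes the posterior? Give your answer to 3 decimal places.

φ̂_MAP = 1.250

ℓ'(φ) = 15/φ − 2 − 8φ. Setting this to zero and multiplying by φ: 8φ² + 2φ − 15 = 0.
φ = (−2 + √(2² + 4·8·15)) / (2·8) = (−2 + √484) / 16 = (−2 + 22)/16 = 5/4.
ℓ''(φ) = −15/φ² − 8 < 0, confirming a maximum.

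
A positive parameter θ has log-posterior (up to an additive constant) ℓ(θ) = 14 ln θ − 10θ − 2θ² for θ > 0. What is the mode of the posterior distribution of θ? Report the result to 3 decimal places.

θ̂_MAP = 1.000

ℓ'(θ) = 14/θ − 10 − 4θ. Setting this to zero and multiplying by θ: 4θ² + 10θ − 14 = 0.
θ = (−10 + √(10² + 4·4·14)) / (2·4) = (−10 + √324) / 8 = (−10 + 18)/8 = 1.
ℓ''(θ) = −14/θ² − 4 < 0, confirming a maximum.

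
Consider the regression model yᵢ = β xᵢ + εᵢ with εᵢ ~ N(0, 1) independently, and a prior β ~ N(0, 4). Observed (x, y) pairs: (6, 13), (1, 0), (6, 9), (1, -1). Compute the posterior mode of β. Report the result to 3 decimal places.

log p(β | y) = −Σ(yᵢ − βxᵢ)²/(2·1) − β²/(2·4) + const.
Setting the derivative to zero: Σxᵢ(yᵢ − βxᵢ)/1 − β/4 = 0, so β = Σxᵢyᵢ / (Σxᵢ² + σ²/τ²).
Σxᵢyᵢ = 6·13 + 1·0 + 6·9 + 1·(-1) = 131; Σxᵢ² = 74; σ²/τ² = 0.25.
β̂_MAP = 131 / (74 + 0.25) = 131/74.25 ≈ 1.764.

β̂_MAP = 1.764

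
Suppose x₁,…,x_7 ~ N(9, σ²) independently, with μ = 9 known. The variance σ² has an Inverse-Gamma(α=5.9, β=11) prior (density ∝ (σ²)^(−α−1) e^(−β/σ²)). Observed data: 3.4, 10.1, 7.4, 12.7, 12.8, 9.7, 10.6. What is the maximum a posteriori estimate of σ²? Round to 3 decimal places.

σ̂²_MAP = 4.246

Sum of squared deviations about the known mean: SS = (3.4−9)² + (10.1−9)² + (7.4−9)² + (12.7−9)² + (12.8−9)² + (9.7−9)² + (10.6−9)² = 66.31.
The Normal likelihood contributes (σ²)^(−n/2) exp(−SS/(2σ²)), so the posterior is Inverse-Gamma(α + n/2, β + SS/2) = Inverse-Gamma(9.4, 44.155).
The mode of Inverse-Gamma(a, b) is b/(a+1) = 44.155/10.4 ≈ 4.246.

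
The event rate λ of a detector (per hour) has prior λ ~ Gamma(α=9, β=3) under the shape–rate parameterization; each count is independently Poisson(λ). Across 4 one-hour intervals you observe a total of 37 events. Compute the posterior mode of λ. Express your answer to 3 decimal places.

λ̂_MAP = 6.429

Σxᵢ = 37, n = 4.
Posterior ∝ λ^8e^(−3λ) · λ^37e^(−4λ) = λ^45e^(−7λ), i.e. Gamma(shape=46, rate=7).
The mode of a Gamma(a, b) with a ≥ 1 (shape–rate) is (a−1)/b = 45/7 ≈ 6.429.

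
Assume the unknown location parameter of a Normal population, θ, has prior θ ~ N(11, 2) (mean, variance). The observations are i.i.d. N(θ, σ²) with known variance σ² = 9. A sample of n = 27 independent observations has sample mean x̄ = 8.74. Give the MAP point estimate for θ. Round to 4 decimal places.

n = 27, x̄ = 8.74.
For a Normal prior and Normal likelihood with known variance, the posterior is Normal; its mode equals its mean, the precision-weighted average.
Prior precision 1/σ₀² = 1/2 = 0.5; data precision n/σ² = 27/9 = 3.
θ̂ = (0.5·11 + 3·8.74) / (0.5 + 3) = 31.72/3.5 = 1586/175 ≈ 9.0629.

θ̂_MAP = 9.0629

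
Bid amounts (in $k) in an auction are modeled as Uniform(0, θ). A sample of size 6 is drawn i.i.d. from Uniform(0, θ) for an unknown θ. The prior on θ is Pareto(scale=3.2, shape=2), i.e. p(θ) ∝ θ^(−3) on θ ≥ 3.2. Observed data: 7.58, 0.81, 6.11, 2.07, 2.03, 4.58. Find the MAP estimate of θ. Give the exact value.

θ̂_MAP = 7.58

The Uniform(0, θ) likelihood is θ^(−n) for θ ≥ max(xᵢ), zero otherwise. Here max(xᵢ) = 7.58.
Posterior ∝ θ^(−3) · θ^(−6) = θ^(−9) on θ ≥ max(3.2, 7.58) = 7.58.
This density is strictly decreasing in θ, so the posterior mode lies at the lower boundary of the support.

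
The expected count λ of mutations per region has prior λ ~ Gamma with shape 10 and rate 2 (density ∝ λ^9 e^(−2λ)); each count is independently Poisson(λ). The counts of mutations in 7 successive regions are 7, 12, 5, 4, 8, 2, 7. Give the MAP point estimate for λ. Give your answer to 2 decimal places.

Σxᵢ = 7+12+5+4+8+2+7 = 45, with n = 7.
Posterior ∝ λ^9e^(−2λ) · λ^45e^(−7λ) = λ^54e^(−9λ), i.e. Gamma(shape=55, rate=9).
The mode of a Gamma(a, b) with a ≥ 1 (shape–rate) is (a−1)/b = 54/9 ≈ 6.00.

λ̂_MAP = 6.00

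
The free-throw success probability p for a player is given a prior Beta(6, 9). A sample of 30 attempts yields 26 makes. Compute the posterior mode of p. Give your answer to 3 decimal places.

p̂_MAP = 0.721

Prior: Beta(6, 9).
Data: 26 successes in 30 trials. The binomial likelihood contributes p^26(1−p)^4, so the posterior is Beta(6+26, 9+4) = Beta(32, 13).
For Beta(a, b) with a, b > 1 the mode is (a−1)/(a+b−2) = 31/43 ≈ 0.721.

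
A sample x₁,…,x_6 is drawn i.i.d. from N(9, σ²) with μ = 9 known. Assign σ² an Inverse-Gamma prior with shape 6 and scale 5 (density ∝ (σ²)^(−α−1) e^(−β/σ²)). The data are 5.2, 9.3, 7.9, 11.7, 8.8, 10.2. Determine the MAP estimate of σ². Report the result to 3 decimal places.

Sum of squared deviations about the known mean: SS = (5.2−9)² + (9.3−9)² + (7.9−9)² + (11.7−9)² + (8.8−9)² + (10.2−9)² = 24.51.
The Normal likelihood contributes (σ²)^(−n/2) exp(−SS/(2σ²)), so the posterior is Inverse-Gamma(α + n/2, β + SS/2) = Inverse-Gamma(9, 17.255).
The mode of Inverse-Gamma(a, b) is b/(a+1) = 17.255/10 ≈ 1.726.

σ̂²_MAP = 1.726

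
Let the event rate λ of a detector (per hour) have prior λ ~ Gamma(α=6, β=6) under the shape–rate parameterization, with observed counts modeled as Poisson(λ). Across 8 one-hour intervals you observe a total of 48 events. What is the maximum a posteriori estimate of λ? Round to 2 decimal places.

Σxᵢ = 48, n = 8.
Posterior ∝ λ^5e^(−6λ) · λ^48e^(−8λ) = λ^53e^(−14λ), i.e. Gamma(shape=54, rate=14).
The mode of a Gamma(a, b) with a ≥ 1 (shape–rate) is (a−1)/b = 53/14 ≈ 3.79.

λ̂_MAP = 3.79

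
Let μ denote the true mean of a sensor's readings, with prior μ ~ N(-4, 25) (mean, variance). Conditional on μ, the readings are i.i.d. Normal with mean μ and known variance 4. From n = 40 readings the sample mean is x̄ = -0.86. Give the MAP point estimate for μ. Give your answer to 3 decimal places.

μ̂_MAP = -0.873

n = 40, x̄ = -0.86.
For a Normal prior and Normal likelihood with known variance, the posterior is Normal; its mode equals its mean, the precision-weighted average.
Prior precision 1/σ₀² = 1/25 = 0.04; data precision n/σ² = 40/4 = 10.
μ̂ = (0.04·(-4) + 10·(-0.86)) / (0.04 + 10) = (-8.76)/10.04 = -219/251 ≈ -0.873.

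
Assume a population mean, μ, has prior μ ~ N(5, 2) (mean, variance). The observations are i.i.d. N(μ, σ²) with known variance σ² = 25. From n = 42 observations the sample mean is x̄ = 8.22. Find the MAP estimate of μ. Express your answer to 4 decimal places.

n = 42, x̄ = 8.22.
For a Normal prior and Normal likelihood with known variance, the posterior is Normal; its mode equals its mean, the precision-weighted average.
Prior precision 1/σ₀² = 1/2 = 0.5; data precision n/σ² = 42/25 = 1.68.
μ̂ = (0.5·5 + 1.68·8.22) / (0.5 + 1.68) = 16.3096/2.18 = 20387/2725 ≈ 7.4815.

μ̂_MAP = 7.4815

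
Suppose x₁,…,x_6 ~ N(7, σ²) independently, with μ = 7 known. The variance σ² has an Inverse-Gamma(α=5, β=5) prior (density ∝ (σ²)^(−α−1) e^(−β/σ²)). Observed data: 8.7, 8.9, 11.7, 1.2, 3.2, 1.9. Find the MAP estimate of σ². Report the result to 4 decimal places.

σ̂²_MAP = 6.2600

Sum of squared deviations about the known mean: SS = (8.7−7)² + (8.9−7)² + (11.7−7)² + (1.2−7)² + (3.2−7)² + (1.9−7)² = 102.68.
The Normal likelihood contributes (σ²)^(−n/2) exp(−SS/(2σ²)), so the posterior is Inverse-Gamma(α + n/2, β + SS/2) = Inverse-Gamma(8, 56.34).
The mode of Inverse-Gamma(a, b) is b/(a+1) = 56.34/9 ≈ 6.2600.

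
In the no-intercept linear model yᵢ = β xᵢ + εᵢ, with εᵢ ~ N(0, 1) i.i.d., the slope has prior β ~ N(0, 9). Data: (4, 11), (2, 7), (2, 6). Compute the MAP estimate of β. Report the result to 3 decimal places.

β̂_MAP = 2.903

log p(β | y) = −Σ(yᵢ − βxᵢ)²/(2·1) − β²/(2·9) + const.
Setting the derivative to zero: Σxᵢ(yᵢ − βxᵢ)/1 − β/9 = 0, so β = Σxᵢyᵢ / (Σxᵢ² + σ²/τ²).
Σxᵢyᵢ = 4·11 + 2·7 + 2·6 = 70; Σxᵢ² = 24; σ²/τ² = 1/9.
β̂_MAP = 70 / (24 + 1/9) = 70/(217/9) = 90/31 ≈ 2.903.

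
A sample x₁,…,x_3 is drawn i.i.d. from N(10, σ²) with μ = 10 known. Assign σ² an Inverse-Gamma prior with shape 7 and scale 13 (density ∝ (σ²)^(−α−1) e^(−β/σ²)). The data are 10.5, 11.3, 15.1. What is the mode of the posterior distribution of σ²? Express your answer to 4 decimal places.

Sum of squared deviations about the known mean: SS = (10.5−10)² + (11.3−10)² + (15.1−10)² = 27.95.
The Normal likelihood contributes (σ²)^(−n/2) exp(−SS/(2σ²)), so the posterior is Inverse-Gamma(α + n/2, β + SS/2) = Inverse-Gamma(8.5, 26.975).
The mode of Inverse-Gamma(a, b) is b/(a+1) = 26.975/9.5 ≈ 2.8395.

σ̂²_MAP = 2.8395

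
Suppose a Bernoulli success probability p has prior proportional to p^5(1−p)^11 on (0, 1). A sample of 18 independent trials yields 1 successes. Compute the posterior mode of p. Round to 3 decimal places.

The prior density ∝ p^5(1−p)^11 is the kernel of Beta(6, 12).
Data: 1 success in 18 trials. The binomial likelihood contributes p(1−p)^17, so the posterior is Beta(6+1, 12+17) = Beta(7, 29).
For Beta(a, b) with a, b > 1 the mode is (a−1)/(a+b−2) = 6/34 ≈ 0.176.

p̂_MAP = 0.176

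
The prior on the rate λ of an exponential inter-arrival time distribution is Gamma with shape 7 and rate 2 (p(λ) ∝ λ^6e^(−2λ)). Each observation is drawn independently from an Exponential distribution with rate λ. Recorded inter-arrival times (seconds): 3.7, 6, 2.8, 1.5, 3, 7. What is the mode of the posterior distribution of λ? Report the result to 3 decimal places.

λ̂_MAP = 0.462

The Exponential(rate=λ) likelihood is ∝ λ^n e^(−λΣtᵢ). Here n = 6 and Σtᵢ = 3.7 + 6 + 2.8 + 1.5 + 3 + 7 = 24.
Posterior ∝ λ^6e^(−2λ) · λ^6e^(−24λ) = λ^12e^(−26λ), i.e. Gamma(13, 26).
Mode = (a−1)/b = 12/26 ≈ 0.462.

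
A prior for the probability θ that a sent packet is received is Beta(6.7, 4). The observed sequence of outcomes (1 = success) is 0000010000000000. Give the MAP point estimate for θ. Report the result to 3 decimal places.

θ̂_MAP = 0.271

Prior: Beta(6.7, 4).
Data: 1 success in 16 trials (from the sequence). The binomial likelihood contributes θ(1−θ)^15, so the posterior is Beta(6.7+1, 4+15) = Beta(7.7, 19).
For Beta(a, b) with a, b > 1 the mode is (a−1)/(a+b−2) = 6.7/24.7 ≈ 0.271.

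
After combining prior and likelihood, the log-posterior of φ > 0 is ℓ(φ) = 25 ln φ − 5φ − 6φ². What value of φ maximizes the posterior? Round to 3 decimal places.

φ̂_MAP = 1.250

ℓ'(φ) = 25/φ − 5 − 12φ. Setting this to zero and multiplying by φ: 12φ² + 5φ − 25 = 0.
φ = (−5 + √(5² + 4·12·25)) / (2·12) = (−5 + √1225) / 24 = (−5 + 35)/24 = 5/4.
ℓ''(φ) = −25/φ² − 12 < 0, confirming a maximum.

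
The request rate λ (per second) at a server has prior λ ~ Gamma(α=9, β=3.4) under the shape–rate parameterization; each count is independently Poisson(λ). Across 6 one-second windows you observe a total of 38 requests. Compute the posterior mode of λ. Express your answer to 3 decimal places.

Σxᵢ = 38, n = 6.
Posterior ∝ λ^8e^(−3.4λ) · λ^38e^(−6λ) = λ^46e^(−9.4λ), i.e. Gamma(shape=47, rate=9.4).
The mode of a Gamma(a, b) with a ≥ 1 (shape–rate) is (a−1)/b = 46/9.4 ≈ 4.894.

λ̂_MAP = 4.894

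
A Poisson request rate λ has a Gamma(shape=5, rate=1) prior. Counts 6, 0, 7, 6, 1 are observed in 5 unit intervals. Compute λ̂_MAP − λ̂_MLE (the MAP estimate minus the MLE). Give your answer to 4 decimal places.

Σxᵢ = 20. Posterior is Gamma(25, 6); MAP = (25−1)/6 = 24/6 ≈ 4.00000.
MLE = x̄ = 20/5 ≈ 4.00000.
Difference = 24/6 − 20/5 = 0 ≈ 0.0000.

MAP − MLE = 0.0000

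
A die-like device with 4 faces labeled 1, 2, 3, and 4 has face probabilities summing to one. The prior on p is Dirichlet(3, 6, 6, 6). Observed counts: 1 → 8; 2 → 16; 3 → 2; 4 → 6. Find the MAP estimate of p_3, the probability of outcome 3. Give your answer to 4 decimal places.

The posterior is Dirichlet(αᵢ + nᵢ) = Dirichlet(11, 22, 8, 12).
For a Dirichlet(a₁,…,a_K) with all aᵢ > 1, the mode has j-th component (aⱼ − 1)/(Σaᵢ − K).
Here Σaᵢ = 53 and K = 4, so p_3 = (8 − 1)/(53 − 4) = 7/49 ≈ 0.1429.

MAP estimate: 0.1429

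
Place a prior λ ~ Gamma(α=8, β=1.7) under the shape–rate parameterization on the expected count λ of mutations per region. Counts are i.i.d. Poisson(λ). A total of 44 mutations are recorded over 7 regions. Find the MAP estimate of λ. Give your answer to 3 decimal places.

Σxᵢ = 44, n = 7.
Posterior ∝ λ^7e^(−1.7λ) · λ^44e^(−7λ) = λ^51e^(−8.7λ), i.e. Gamma(shape=52, rate=8.7).
The mode of a Gamma(a, b) with a ≥ 1 (shape–rate) is (a−1)/b = 51/8.7 ≈ 5.862.

λ̂_MAP = 5.862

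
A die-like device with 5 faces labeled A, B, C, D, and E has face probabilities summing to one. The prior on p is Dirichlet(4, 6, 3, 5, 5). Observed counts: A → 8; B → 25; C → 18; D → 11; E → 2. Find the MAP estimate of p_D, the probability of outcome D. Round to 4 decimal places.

MAP estimate of p_D = 0.1829

The posterior is Dirichlet(αᵢ + nᵢ) = Dirichlet(12, 31, 21, 16, 7).
For a Dirichlet(a₁,…,a_K) with all aᵢ > 1, the mode has j-th component (aⱼ − 1)/(Σaᵢ − K).
Here Σaᵢ = 87 and K = 5, so p_D = (16 − 1)/(87 − 5) = 15/82 ≈ 0.1829.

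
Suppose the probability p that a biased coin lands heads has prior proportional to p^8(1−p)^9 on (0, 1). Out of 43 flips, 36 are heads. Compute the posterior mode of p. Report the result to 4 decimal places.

The prior density ∝ p^8(1−p)^9 is the kernel of Beta(9, 10).
Data: 36 successes in 43 trials. The binomial likelihood contributes p^36(1−p)^7, so the posterior is Beta(9+36, 10+7) = Beta(45, 17).
For Beta(a, b) with a, b > 1 the mode is (a−1)/(a+b−2) = 44/60 ≈ 0.7333.

p̂_MAP = 0.7333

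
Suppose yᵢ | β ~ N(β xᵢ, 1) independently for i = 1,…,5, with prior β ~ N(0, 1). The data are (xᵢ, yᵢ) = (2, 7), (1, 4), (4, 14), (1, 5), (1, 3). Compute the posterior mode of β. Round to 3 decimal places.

log p(β | y) = −Σ(yᵢ − βxᵢ)²/(2·1) − β²/(2·1) + const.
Setting the derivative to zero: Σxᵢ(yᵢ − βxᵢ)/1 − β/1 = 0, so β = Σxᵢyᵢ / (Σxᵢ² + σ²/τ²).
Σxᵢyᵢ = 2·7 + 1·4 + 4·14 + 1·5 + 1·3 = 82; Σxᵢ² = 23; σ²/τ² = 1.
β̂_MAP = 82 / (23 + 1) = 82/24 ≈ 3.417.

β̂_MAP = 3.417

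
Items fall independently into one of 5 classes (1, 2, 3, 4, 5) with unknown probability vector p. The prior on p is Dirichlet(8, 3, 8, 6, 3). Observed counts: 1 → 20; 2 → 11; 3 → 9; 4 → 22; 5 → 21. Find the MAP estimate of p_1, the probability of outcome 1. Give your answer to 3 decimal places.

The posterior is Dirichlet(αᵢ + nᵢ) = Dirichlet(28, 14, 17, 28, 24).
For a Dirichlet(a₁,…,a_K) with all aᵢ > 1, the mode has j-th component (aⱼ − 1)/(Σaᵢ − K).
Here Σaᵢ = 111 and K = 5, so p_1 = (28 − 1)/(111 − 5) = 27/106 ≈ 0.255.

MAP estimate: 0.255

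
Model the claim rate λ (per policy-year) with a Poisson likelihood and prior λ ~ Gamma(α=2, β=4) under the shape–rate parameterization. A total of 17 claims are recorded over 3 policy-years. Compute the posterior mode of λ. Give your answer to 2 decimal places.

λ̂_MAP = 2.57

Σxᵢ = 17, n = 3.
Posterior ∝ λe^(−4λ) · λ^17e^(−3λ) = λ^18e^(−7λ), i.e. Gamma(shape=19, rate=7).
The mode of a Gamma(a, b) with a ≥ 1 (shape–rate) is (a−1)/b = 18/7 ≈ 2.57.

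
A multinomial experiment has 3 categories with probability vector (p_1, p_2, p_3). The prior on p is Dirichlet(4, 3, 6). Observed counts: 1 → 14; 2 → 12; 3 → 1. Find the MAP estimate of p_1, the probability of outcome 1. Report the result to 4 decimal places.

MAP estimate: 0.4595

The posterior is Dirichlet(αᵢ + nᵢ) = Dirichlet(18, 15, 7).
For a Dirichlet(a₁,…,a_K) with all aᵢ > 1, the mode has j-th component (aⱼ − 1)/(Σaᵢ − K).
Here Σaᵢ = 40 and K = 3, so p_1 = (18 − 1)/(40 − 3) = 17/37 ≈ 0.4595.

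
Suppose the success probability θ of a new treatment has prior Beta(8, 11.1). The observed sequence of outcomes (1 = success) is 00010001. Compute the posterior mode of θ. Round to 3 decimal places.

Prior: Beta(8, 11.1).
Data: 2 successes in 8 trials (from the sequence). The binomial likelihood contributes θ^2(1−θ)^6, so the posterior is Beta(8+2, 11.1+6) = Beta(10, 17.1).
For Beta(a, b) with a, b > 1 the mode is (a−1)/(a+b−2) = 9/25.1 ≈ 0.359.

θ̂_MAP = 0.359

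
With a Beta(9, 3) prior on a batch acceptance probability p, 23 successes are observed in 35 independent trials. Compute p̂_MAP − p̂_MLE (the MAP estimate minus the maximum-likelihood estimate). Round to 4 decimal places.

Posterior is Beta(32, 15); MAP = (32−1)/(47−2) = 31/45 ≈ 0.68889.
MLE ignores the prior: p̂_MLE = k/n = 23/35 ≈ 0.65714.
Difference = 31/45 − 23/35 = 2/63 ≈ 0.0317.

MAP − MLE = 0.0317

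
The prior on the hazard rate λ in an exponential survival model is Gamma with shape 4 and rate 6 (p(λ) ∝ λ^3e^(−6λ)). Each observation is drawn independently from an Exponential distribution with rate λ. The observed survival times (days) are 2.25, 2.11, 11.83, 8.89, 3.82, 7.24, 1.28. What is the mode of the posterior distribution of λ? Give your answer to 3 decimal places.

λ̂_MAP = 0.230

The Exponential(rate=λ) likelihood is ∝ λ^n e^(−λΣtᵢ). Here n = 7 and Σtᵢ = 2.25 + 2.11 + 11.83 + 8.89 + 3.82 + 7.24 + 1.28 = 37.42.
Posterior ∝ λ^3e^(−6λ) · λ^7e^(−37.42λ) = λ^10e^(−43.42λ), i.e. Gamma(11, 43.42).
Mode = (a−1)/b = 10/43.42 ≈ 0.230.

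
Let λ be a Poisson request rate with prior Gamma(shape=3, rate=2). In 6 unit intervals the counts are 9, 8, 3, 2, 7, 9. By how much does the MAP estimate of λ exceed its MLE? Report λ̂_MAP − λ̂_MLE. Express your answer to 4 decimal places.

Σxᵢ = 38. Posterior is Gamma(41, 8); MAP = (41−1)/8 = 40/8 ≈ 5.00000.
MLE = x̄ = 38/6 ≈ 6.33333.
Difference = 40/8 − 38/6 = -4/3 ≈ -1.3333.

MAP − MLE = -1.3333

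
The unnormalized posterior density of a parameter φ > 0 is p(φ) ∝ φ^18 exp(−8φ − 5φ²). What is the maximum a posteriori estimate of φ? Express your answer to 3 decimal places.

φ̂_MAP = 1.000

ℓ'(φ) = 18/φ − 8 − 10φ. Setting this to zero and multiplying by φ: 10φ² + 8φ − 18 = 0.
φ = (−8 + √(8² + 4·10·18)) / (2·10) = (−8 + √784) / 20 = (−8 + 28)/20 = 1.
ℓ''(φ) = −18/φ² − 10 < 0, confirming a maximum.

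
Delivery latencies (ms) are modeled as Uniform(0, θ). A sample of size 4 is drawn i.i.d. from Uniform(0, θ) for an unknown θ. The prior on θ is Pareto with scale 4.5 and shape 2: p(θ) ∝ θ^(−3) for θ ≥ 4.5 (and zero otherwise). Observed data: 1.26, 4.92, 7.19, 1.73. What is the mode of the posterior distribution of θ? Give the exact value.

The Uniform(0, θ) likelihood is θ^(−n) for θ ≥ max(xᵢ), zero otherwise. Here max(xᵢ) = 7.19.
Posterior ∝ θ^(−3) · θ^(−4) = θ^(−7) on θ ≥ max(4.5, 7.19) = 7.19.
This density is strictly decreasing in θ, so the posterior mode lies at the lower boundary of the support.

θ̂_MAP = 7.19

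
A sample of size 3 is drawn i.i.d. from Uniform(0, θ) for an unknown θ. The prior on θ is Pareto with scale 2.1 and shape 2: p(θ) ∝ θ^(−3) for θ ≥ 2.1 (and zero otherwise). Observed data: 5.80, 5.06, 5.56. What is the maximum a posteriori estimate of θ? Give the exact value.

The Uniform(0, θ) likelihood is θ^(−n) for θ ≥ max(xᵢ), zero otherwise. Here max(xᵢ) = 5.80.
Posterior ∝ θ^(−3) · θ^(−3) = θ^(−6) on θ ≥ max(2.1, 5.80) = 5.80.
This density is strictly decreasing in θ, so the posterior mode lies at the lower boundary of the support.

θ̂_MAP = 5.80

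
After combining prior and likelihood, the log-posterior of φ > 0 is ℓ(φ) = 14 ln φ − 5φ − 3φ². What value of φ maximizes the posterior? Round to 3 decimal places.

φ̂_MAP = 1.167

ℓ'(φ) = 14/φ − 5 − 6φ. Setting this to zero and multiplying by φ: 6φ² + 5φ − 14 = 0.
φ = (−5 + √(5² + 4·6·14)) / (2·6) = (−5 + √361) / 12 = (−5 + 19)/12 = 7/6.
ℓ''(φ) = −14/φ² − 6 < 0, confirming a maximum.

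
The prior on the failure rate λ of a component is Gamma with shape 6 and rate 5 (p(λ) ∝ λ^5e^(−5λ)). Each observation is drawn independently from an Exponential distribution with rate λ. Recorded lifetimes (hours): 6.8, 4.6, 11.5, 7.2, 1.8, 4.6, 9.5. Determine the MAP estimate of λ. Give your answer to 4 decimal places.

The Exponential(rate=λ) likelihood is ∝ λ^n e^(−λΣtᵢ). Here n = 7 and Σtᵢ = 6.8 + 4.6 + 11.5 + 7.2 + 1.8 + 4.6 + 9.5 = 46.
Posterior ∝ λ^5e^(−5λ) · λ^7e^(−46λ) = λ^12e^(−51λ), i.e. Gamma(13, 51).
Mode = (a−1)/b = 12/51 ≈ 0.2353.

λ̂_MAP = 0.2353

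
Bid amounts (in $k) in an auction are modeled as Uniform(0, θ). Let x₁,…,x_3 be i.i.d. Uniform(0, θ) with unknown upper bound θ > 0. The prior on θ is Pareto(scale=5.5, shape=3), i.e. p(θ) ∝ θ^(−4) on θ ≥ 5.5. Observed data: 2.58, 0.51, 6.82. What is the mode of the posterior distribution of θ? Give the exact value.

The Uniform(0, θ) likelihood is θ^(−n) for θ ≥ max(xᵢ), zero otherwise. Here max(xᵢ) = 6.82.
Posterior ∝ θ^(−4) · θ^(−3) = θ^(−7) on θ ≥ max(5.5, 6.82) = 6.82.
This density is strictly decreasing in θ, so the posterior mode lies at the lower boundary of the support.

θ̂_MAP = 6.82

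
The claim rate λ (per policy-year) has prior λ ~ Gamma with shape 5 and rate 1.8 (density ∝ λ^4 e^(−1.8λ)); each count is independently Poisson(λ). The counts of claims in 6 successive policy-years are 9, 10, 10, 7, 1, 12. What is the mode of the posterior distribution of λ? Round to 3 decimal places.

Σxᵢ = 9+10+10+7+1+12 = 49, with n = 6.
Posterior ∝ λ^4e^(−1.8λ) · λ^49e^(−6λ) = λ^53e^(−7.8λ), i.e. Gamma(shape=54, rate=7.8).
The mode of a Gamma(a, b) with a ≥ 1 (shape–rate) is (a−1)/b = 53/7.8 ≈ 6.795.

λ̂_MAP = 6.795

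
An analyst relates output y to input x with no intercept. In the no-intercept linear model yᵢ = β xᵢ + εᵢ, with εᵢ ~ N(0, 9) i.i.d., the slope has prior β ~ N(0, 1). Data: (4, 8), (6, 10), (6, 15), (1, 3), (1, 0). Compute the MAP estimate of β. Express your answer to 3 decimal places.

β̂_MAP = 1.869

log p(β | y) = −Σ(yᵢ − βxᵢ)²/(2·9) − β²/(2·1) + const.
Setting the derivative to zero: Σxᵢ(yᵢ − βxᵢ)/9 − β/1 = 0, so β = Σxᵢyᵢ / (Σxᵢ² + σ²/τ²).
Σxᵢyᵢ = 4·8 + 6·10 + 6·15 + 1·3 + 1·0 = 185; Σxᵢ² = 90; σ²/τ² = 9.
β̂_MAP = 185 / (90 + 9) = 185/99 ≈ 1.869.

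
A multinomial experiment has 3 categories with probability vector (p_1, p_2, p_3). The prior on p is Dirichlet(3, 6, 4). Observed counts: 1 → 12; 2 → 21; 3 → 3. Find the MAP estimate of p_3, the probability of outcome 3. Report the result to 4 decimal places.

MAP estimate: 0.1304

The posterior is Dirichlet(αᵢ + nᵢ) = Dirichlet(15, 27, 7).
For a Dirichlet(a₁,…,a_K) with all aᵢ > 1, the mode has j-th component (aⱼ − 1)/(Σaᵢ − K).
Here Σaᵢ = 49 and K = 3, so p_3 = (7 − 1)/(49 − 3) = 6/46 ≈ 0.1304.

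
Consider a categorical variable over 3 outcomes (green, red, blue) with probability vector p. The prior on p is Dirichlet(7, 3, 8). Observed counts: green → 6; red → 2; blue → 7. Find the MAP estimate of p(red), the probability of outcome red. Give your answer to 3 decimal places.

The posterior is Dirichlet(αᵢ + nᵢ) = Dirichlet(13, 5, 15).
For a Dirichlet(a₁,…,a_K) with all aᵢ > 1, the mode has j-th component (aⱼ − 1)/(Σaᵢ − K).
Here Σaᵢ = 33 and K = 3, so p(red) = (5 − 1)/(33 − 3) = 4/30 ≈ 0.133.

MAP estimate of p(red) = 0.133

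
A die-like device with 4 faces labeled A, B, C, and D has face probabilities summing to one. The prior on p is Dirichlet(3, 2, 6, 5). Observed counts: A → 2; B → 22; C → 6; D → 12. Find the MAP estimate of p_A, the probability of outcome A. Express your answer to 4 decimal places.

The posterior is Dirichlet(αᵢ + nᵢ) = Dirichlet(5, 24, 12, 17).
For a Dirichlet(a₁,…,a_K) with all aᵢ > 1, the mode has j-th component (aⱼ − 1)/(Σaᵢ − K).
Here Σaᵢ = 58 and K = 4, so p_A = (5 − 1)/(58 − 4) = 4/54 ≈ 0.0741.

MAP estimate of p_A = 0.0741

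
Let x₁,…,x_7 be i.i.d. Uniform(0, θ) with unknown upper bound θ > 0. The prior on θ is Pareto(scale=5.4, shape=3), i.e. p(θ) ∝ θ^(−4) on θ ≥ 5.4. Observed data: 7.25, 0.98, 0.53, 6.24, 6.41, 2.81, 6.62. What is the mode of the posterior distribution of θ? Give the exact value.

θ̂_MAP = 7.25

The Uniform(0, θ) likelihood is θ^(−n) for θ ≥ max(xᵢ), zero otherwise. Here max(xᵢ) = 7.25.
Posterior ∝ θ^(−4) · θ^(−7) = θ^(−11) on θ ≥ max(5.4, 7.25) = 7.25.
This density is strictly decreasing in θ, so the posterior mode lies at the lower boundary of the support.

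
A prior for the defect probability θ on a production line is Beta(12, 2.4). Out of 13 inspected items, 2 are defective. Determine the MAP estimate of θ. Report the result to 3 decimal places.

Prior: Beta(12, 2.4).
Data: 2 successes in 13 trials. The binomial likelihood contributes θ^2(1−θ)^11, so the posterior is Beta(12+2, 2.4+11) = Beta(14, 13.4).
For Beta(a, b) with a, b > 1 the mode is (a−1)/(a+b−2) = 13/25.4 ≈ 0.512.

θ̂_MAP = 0.512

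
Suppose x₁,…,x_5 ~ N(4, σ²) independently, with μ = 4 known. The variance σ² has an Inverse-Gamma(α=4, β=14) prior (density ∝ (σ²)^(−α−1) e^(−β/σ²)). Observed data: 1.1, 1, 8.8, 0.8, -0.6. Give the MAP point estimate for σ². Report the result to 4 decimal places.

Sum of squared deviations about the known mean: SS = (1.1−4)² + (1−4)² + (8.8−4)² + (0.8−4)² + (-0.6−4)² = 71.85.
The Normal likelihood contributes (σ²)^(−n/2) exp(−SS/(2σ²)), so the posterior is Inverse-Gamma(α + n/2, β + SS/2) = Inverse-Gamma(6.5, 49.925).
The mode of Inverse-Gamma(a, b) is b/(a+1) = 49.925/7.5 ≈ 6.6567.

σ̂²_MAP = 6.6567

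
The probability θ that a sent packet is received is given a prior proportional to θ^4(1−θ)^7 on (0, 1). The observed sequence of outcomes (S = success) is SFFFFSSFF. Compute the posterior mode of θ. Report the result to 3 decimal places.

The prior density ∝ θ^4(1−θ)^7 is the kernel of Beta(5, 8).
Data: 3 successes in 9 trials (from the sequence). The binomial likelihood contributes θ^3(1−θ)^6, so the posterior is Beta(5+3, 8+6) = Beta(8, 14).
For Beta(a, b) with a, b > 1 the mode is (a−1)/(a+b−2) = 7/20 ≈ 0.350.

θ̂_MAP = 0.350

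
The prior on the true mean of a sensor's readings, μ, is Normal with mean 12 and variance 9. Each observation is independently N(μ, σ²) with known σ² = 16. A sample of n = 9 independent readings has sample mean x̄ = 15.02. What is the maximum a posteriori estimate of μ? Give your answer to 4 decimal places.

n = 9, x̄ = 15.02.
For a Normal prior and Normal likelihood with known variance, the posterior is Normal; its mode equals its mean, the precision-weighted average.
Prior precision 1/σ₀² = 1/9; data precision n/σ² = 9/16 = 0.5625.
μ̂ = ((1/9)·12 + 0.5625·15.02) / (1/9 + 0.5625) = (23477/2400)/(97/144) = 70431/4850 ≈ 14.5219.

μ̂_MAP = 14.5219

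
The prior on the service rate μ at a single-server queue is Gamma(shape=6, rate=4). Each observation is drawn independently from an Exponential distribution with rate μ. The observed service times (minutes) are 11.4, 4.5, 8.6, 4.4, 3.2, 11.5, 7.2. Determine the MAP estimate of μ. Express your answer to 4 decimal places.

μ̂_MAP = 0.2190

The Exponential(rate=μ) likelihood is ∝ μ^n e^(−μΣtᵢ). Here n = 7 and Σtᵢ = 11.4 + 4.5 + 8.6 + 4.4 + 3.2 + 11.5 + 7.2 = 50.8.
Posterior ∝ μ^5e^(−4μ) · μ^7e^(−50.8μ) = μ^12e^(−54.8μ), i.e. Gamma(13, 54.8).
Mode = (a−1)/b = 12/54.8 ≈ 0.2190.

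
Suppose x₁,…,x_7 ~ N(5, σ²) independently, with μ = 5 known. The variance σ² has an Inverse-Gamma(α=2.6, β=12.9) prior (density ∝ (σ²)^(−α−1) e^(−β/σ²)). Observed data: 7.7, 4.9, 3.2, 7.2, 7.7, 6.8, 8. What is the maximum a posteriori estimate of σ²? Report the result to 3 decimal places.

σ̂²_MAP = 4.275

Sum of squared deviations about the known mean: SS = (7.7−5)² + (4.9−5)² + (3.2−5)² + (7.2−5)² + (7.7−5)² + (6.8−5)² + (8−5)² = 34.91.
The Normal likelihood contributes (σ²)^(−n/2) exp(−SS/(2σ²)), so the posterior is Inverse-Gamma(α + n/2, β + SS/2) = Inverse-Gamma(6.1, 30.355).
The mode of Inverse-Gamma(a, b) is b/(a+1) = 30.355/7.1 ≈ 4.275.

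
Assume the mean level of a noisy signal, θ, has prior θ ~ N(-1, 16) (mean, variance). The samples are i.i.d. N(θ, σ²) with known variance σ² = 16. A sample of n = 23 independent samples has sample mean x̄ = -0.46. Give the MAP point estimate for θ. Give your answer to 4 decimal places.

n = 23, x̄ = -0.46.
For a Normal prior and Normal likelihood with known variance, the posterior is Normal; its mode equals its mean, the precision-weighted average.
Prior precision 1/σ₀² = 1/16 = 0.0625; data precision n/σ² = 23/16 = 1.4375.
θ̂ = (0.0625·(-1) + 1.4375·(-0.46)) / (0.0625 + 1.4375) = (-0.72375)/1.5 = -0.4825.

θ̂_MAP = -0.4825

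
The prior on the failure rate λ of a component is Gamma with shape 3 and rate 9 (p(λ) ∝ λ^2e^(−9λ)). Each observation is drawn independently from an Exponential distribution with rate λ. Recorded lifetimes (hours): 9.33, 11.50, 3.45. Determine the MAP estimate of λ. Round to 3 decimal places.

λ̂_MAP = 0.150

The Exponential(rate=λ) likelihood is ∝ λ^n e^(−λΣtᵢ). Here n = 3 and Σtᵢ = 9.33 + 11.50 + 3.45 = 24.28.
Posterior ∝ λ^2e^(−9λ) · λ^3e^(−24.28λ) = λ^5e^(−33.28λ), i.e. Gamma(6, 33.28).
Mode = (a−1)/b = 5/33.28 ≈ 0.150.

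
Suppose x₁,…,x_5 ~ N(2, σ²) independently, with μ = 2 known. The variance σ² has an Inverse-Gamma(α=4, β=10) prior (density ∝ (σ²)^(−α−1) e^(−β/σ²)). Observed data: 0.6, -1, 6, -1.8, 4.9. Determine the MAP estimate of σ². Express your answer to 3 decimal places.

σ̂²_MAP = 4.654

Sum of squared deviations about the known mean: SS = (0.6−2)² + (-1−2)² + (6−2)² + (-1.8−2)² + (4.9−2)² = 49.81.
The Normal likelihood contributes (σ²)^(−n/2) exp(−SS/(2σ²)), so the posterior is Inverse-Gamma(α + n/2, β + SS/2) = Inverse-Gamma(6.5, 34.905).
The mode of Inverse-Gamma(a, b) is b/(a+1) = 34.905/7.5 ≈ 4.654.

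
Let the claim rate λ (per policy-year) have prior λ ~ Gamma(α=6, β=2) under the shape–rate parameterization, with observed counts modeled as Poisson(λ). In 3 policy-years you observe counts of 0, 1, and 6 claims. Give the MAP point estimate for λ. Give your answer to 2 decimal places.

Σxᵢ = 0+1+6 = 7, with n = 3.
Posterior ∝ λ^5e^(−2λ) · λ^7e^(−3λ) = λ^12e^(−5λ), i.e. Gamma(shape=13, rate=5).
The mode of a Gamma(a, b) with a ≥ 1 (shape–rate) is (a−1)/b = 12/5 ≈ 2.40.

λ̂_MAP = 2.40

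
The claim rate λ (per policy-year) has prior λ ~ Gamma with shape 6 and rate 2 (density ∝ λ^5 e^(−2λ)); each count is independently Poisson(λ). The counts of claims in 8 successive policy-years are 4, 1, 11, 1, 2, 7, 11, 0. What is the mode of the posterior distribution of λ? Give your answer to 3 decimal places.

λ̂_MAP = 4.200

Σxᵢ = 4+1+11+1+2+7+11+0 = 37, with n = 8.
Posterior ∝ λ^5e^(−2λ) · λ^37e^(−8λ) = λ^42e^(−10λ), i.e. Gamma(shape=43, rate=10).
The mode of a Gamma(a, b) with a ≥ 1 (shape–rate) is (a−1)/b = 42/10 ≈ 4.200.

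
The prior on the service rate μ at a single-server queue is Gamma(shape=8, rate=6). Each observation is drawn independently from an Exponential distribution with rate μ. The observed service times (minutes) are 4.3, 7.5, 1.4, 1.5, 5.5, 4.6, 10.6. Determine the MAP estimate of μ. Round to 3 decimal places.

μ̂_MAP = 0.338

The Exponential(rate=μ) likelihood is ∝ μ^n e^(−μΣtᵢ). Here n = 7 and Σtᵢ = 4.3 + 7.5 + 1.4 + 1.5 + 5.5 + 4.6 + 10.6 = 35.4.
Posterior ∝ μ^7e^(−6μ) · μ^7e^(−35.4μ) = μ^14e^(−41.4μ), i.e. Gamma(15, 41.4).
Mode = (a−1)/b = 14/41.4 ≈ 0.338.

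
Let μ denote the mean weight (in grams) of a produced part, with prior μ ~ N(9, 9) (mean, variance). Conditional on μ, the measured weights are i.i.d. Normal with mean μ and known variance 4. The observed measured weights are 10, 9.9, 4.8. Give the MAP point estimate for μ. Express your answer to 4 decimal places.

μ̂_MAP = 8.3323

n = 3; x̄ = (10 + 9.9 + 4.8)/3 = 24.7/3 = 247/30 ≈ 8.2333.
For a Normal prior and Normal likelihood with known variance, the posterior is Normal; its mode equals its mean, the precision-weighted average.
Prior precision 1/σ₀² = 1/9; data precision n/σ² = 3/4 = 0.75.
μ̂ = ((1/9)·9 + 0.75·(247/30)) / (1/9 + 0.75) = 7.175/(31/36) = 2583/310 ≈ 8.3323.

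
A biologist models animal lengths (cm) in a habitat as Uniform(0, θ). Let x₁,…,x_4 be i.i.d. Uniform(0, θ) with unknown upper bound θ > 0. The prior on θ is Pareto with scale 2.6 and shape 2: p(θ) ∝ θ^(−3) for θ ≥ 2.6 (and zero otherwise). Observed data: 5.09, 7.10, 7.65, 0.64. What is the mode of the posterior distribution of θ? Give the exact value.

The Uniform(0, θ) likelihood is θ^(−n) for θ ≥ max(xᵢ), zero otherwise. Here max(xᵢ) = 7.65.
Posterior ∝ θ^(−3) · θ^(−4) = θ^(−7) on θ ≥ max(2.6, 7.65) = 7.65.
This density is strictly decreasing in θ, so the posterior mode lies at the lower boundary of the support.

θ̂_MAP = 7.65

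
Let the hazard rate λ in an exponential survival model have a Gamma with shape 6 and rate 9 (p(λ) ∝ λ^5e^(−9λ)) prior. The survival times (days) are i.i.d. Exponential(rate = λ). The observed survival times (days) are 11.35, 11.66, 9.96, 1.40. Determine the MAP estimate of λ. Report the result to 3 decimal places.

The Exponential(rate=λ) likelihood is ∝ λ^n e^(−λΣtᵢ). Here n = 4 and Σtᵢ = 11.35 + 11.66 + 9.96 + 1.40 = 34.37.
Posterior ∝ λ^5e^(−9λ) · λ^4e^(−34.37λ) = λ^9e^(−43.37λ), i.e. Gamma(10, 43.37).
Mode = (a−1)/b = 9/43.37 ≈ 0.208.

λ̂_MAP = 0.208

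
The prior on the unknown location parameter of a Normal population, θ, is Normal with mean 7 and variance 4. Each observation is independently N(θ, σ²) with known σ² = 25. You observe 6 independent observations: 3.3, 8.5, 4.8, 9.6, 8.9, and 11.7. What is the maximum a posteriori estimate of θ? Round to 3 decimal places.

n = 6; x̄ = (3.3 + 8.5 + 4.8 + 9.6 + 8.9 + 11.7)/6 = 46.8/6 = 7.8.
For a Normal prior and Normal likelihood with known variance, the posterior is Normal; its mode equals its mean, the precision-weighted average.
Prior precision 1/σ₀² = 1/4 = 0.25; data precision n/σ² = 6/25 = 0.24.
θ̂ = (0.25·7 + 0.24·7.8) / (0.25 + 0.24) = 3.622/0.49 = 1811/245 ≈ 7.392.

θ̂_MAP = 7.392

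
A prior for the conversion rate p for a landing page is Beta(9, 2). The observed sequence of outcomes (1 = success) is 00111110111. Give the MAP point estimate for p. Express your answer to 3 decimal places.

p̂_MAP = 0.800

Prior: Beta(9, 2).
Data: 8 successes in 11 trials (from the sequence). The binomial likelihood contributes p^8(1−p)^3, so the posterior is Beta(9+8, 2+3) = Beta(17, 5).
For Beta(a, b) with a, b > 1 the mode is (a−1)/(a+b−2) = 16/20 ≈ 0.800.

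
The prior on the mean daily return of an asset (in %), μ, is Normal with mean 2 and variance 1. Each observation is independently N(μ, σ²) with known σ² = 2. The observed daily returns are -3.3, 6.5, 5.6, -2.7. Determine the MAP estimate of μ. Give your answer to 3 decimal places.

n = 4; x̄ = ((-3.3) + 6.5 + 5.6 + (-2.7))/4 = 6.1/4 = 1.525.
For a Normal prior and Normal likelihood with known variance, the posterior is Normal; its mode equals its mean, the precision-weighted average.
Prior precision 1/σ₀² = 1/1 = 1; data precision n/σ² = 4/2 = 2.
μ̂ = (1·2 + 2·1.525) / (1 + 2) = 5.05/3 = 101/60 ≈ 1.683.

μ̂_MAP = 1.683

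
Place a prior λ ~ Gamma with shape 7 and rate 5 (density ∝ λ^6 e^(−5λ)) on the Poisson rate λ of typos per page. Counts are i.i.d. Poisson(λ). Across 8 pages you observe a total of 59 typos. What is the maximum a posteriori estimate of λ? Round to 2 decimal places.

Σxᵢ = 59, n = 8.
Posterior ∝ λ^6e^(−5λ) · λ^59e^(−8λ) = λ^65e^(−13λ), i.e. Gamma(shape=66, rate=13).
The mode of a Gamma(a, b) with a ≥ 1 (shape–rate) is (a−1)/b = 65/13 ≈ 5.00.

λ̂_MAP = 5.00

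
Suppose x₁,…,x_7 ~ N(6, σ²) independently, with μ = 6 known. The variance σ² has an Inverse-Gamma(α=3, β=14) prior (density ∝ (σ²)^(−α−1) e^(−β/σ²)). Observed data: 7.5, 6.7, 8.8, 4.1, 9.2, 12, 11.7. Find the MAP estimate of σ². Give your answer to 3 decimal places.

σ̂²_MAP = 8.061

Sum of squared deviations about the known mean: SS = (7.5−6)² + (6.7−6)² + (8.8−6)² + (4.1−6)² + (9.2−6)² + (12−6)² + (11.7−6)² = 92.92.
The Normal likelihood contributes (σ²)^(−n/2) exp(−SS/(2σ²)), so the posterior is Inverse-Gamma(α + n/2, β + SS/2) = Inverse-Gamma(6.5, 60.46).
The mode of Inverse-Gamma(a, b) is b/(a+1) = 60.46/7.5 ≈ 8.061.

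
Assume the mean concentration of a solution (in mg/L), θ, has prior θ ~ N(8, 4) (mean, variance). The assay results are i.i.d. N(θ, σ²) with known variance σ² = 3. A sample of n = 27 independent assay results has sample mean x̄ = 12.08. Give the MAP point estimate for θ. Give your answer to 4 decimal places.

θ̂_MAP = 11.9697

n = 27, x̄ = 12.08.
For a Normal prior and Normal likelihood with known variance, the posterior is Normal; its mode equals its mean, the precision-weighted average.
Prior precision 1/σ₀² = 1/4 = 0.25; data precision n/σ² = 27/3 = 9.
θ̂ = (0.25·8 + 9·12.08) / (0.25 + 9) = 110.72/9.25 = 11072/925 ≈ 11.9697.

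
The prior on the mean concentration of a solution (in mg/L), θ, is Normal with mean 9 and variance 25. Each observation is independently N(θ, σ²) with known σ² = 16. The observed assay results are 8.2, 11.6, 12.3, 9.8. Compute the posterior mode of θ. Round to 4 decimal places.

θ̂_MAP = 10.2716

n = 4; x̄ = (8.2 + 11.6 + 12.3 + 9.8)/4 = 41.9/4 = 10.475.
For a Normal prior and Normal likelihood with known variance, the posterior is Normal; its mode equals its mean, the precision-weighted average.
Prior precision 1/σ₀² = 1/25 = 0.04; data precision n/σ² = 4/16 = 0.25.
θ̂ = (0.04·9 + 0.25·10.475) / (0.04 + 0.25) = 2.97875/0.29 = 2383/232 ≈ 10.2716.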